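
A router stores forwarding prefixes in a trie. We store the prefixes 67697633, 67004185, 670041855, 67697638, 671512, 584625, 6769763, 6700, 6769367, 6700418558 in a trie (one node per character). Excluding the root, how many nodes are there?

30

Insert word by word; a character creates a node only if that edge doesn't already exist:
  "67697633" → 8 new (6, 7, 6, 9, 7, 6, 3, 3)
  "67004185" → prefix "67" already present; 6 new (0, 0, 4, 1, 8, 5)
  "670041855" → prefix "67004185" already present; 1 new (5)
  "67697638" → prefix "6769763" already present; 1 new (8)
  "671512" → prefix "67" already present; 4 new (1, 5, 1, 2)
  "584625" → 6 new (5, 8, 4, 6, 2, 5)
  "6769763" → prefix "6769763" already present; 0 new (none)
  "6700" → prefix "6700" already present; 0 new (none)
  "6769367" → prefix "6769" already present; 3 new (3, 6, 7)
  "6700418558" → prefix "670041855" already present; 1 new (8)
Total nodes = 8 + 6 + 1 + 1 + 4 + 6 + 0 + 0 + 3 + 1 = 30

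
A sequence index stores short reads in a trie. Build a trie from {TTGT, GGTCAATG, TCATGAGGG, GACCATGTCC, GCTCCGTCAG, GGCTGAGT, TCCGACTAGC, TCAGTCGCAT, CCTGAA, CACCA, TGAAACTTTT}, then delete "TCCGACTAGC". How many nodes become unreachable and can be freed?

Walk "TCCGACTAGC" from the leaf back toward the root, removing each node that no remaining word uses.
The suffix "CGACTAGC" (8 nodes) is used only by "TCCGACTAGC"; the node for "TC" still has the child "A", so pruning stops there.
Nodes removed: 8

8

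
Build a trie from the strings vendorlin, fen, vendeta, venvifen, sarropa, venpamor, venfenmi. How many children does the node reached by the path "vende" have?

1

Walk "vende" from the root, arriving at one node.
Characters that immediately follow "vende" among the stored strings: {t}.
That node has 1 child edge.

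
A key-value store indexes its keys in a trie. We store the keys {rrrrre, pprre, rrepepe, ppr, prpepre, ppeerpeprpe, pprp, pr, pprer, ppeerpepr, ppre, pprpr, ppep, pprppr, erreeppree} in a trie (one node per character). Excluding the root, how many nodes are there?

Count nodes per top-level branch (shared prefixes stored once):
  'e'-branch (erreeppree): 10 nodes
  'p'-branch (ppeerpepr, ppeerpeprpe, ppep, ppr, ppre, pprer, pprp, pprppr, pprpr, pprre, pr, prpepre): 27 nodes
  'r'-branch (rrepepe, rrrrre): 11 nodes
Sum: 48

48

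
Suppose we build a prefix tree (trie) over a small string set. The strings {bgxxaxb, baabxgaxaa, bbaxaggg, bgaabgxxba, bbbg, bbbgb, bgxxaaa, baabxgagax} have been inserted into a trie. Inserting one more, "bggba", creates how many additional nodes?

3

"bg" is already a path in the trie; the remaining "gba" must be added.
New nodes needed: |"bggba"| − 2 = 5 − 2 = 3.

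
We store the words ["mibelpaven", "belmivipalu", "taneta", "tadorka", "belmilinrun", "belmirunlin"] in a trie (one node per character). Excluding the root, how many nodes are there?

Insert word by word; a character creates a node only if that edge doesn't already exist:
  "mibelpaven" → 10 new (m, i, b, e, l, p, a, v, e, n)
  "belmivipalu" → 11 new (b, e, l, m, i, v, i, p, a, l, u)
  "taneta" → 6 new (t, a, n, e, t, a)
  "tadorka" → prefix "ta" already present; 5 new (d, o, r, k, a)
  "belmilinrun" → prefix "belmi" already present; 6 new (l, i, n, r, u, n)
  "belmirunlin" → prefix "belmi" already present; 6 new (r, u, n, l, i, n)
Total nodes = 10 + 11 + 6 + 5 + 6 + 6 = 44

44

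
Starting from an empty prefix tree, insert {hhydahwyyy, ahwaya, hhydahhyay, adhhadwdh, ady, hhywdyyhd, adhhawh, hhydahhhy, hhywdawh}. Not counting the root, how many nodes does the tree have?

42

Trace insertions, counting only characters that open a new branch:
  "hhydahwyyy" → 10 new (h, h, y, d, a, h, w, y, y, y)
  "ahwaya" → 6 new (a, h, w, a, y, a)
  "hhydahhyay" → prefix "hhydah" already present; 4 new (h, y, a, y)
  "adhhadwdh" → prefix "a" already present; 8 new (d, h, h, a, d, w, d, h)
  "ady" → prefix "ad" already present; 1 new (y)
  "hhywdyyhd" → prefix "hhy" already present; 6 new (w, d, y, y, h, d)
  "adhhawh" → prefix "adhha" already present; 2 new (w, h)
  "hhydahhhy" → prefix "hhydahh" already present; 2 new (h, y)
  "hhywdawh" → prefix "hhywd" already present; 3 new (a, w, h)
Total nodes = 10 + 6 + 4 + 8 + 1 + 6 + 2 + 2 + 3 = 42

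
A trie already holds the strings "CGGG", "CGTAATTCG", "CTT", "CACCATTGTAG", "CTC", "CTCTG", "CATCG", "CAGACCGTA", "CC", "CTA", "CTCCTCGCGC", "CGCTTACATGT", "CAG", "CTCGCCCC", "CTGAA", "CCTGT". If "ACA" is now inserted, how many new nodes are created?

3

No existing word starts with "A", so every character of "ACA" needs a new node.
3 − 0 = 3 new nodes.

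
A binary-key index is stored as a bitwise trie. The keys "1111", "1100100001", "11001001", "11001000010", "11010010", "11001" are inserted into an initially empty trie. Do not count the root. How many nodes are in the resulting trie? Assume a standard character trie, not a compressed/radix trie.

19

For each word, the new-node count is its length minus the longest prefix already in the trie:
  "1111" → 4 new (1, 1, 1, 1)
  "1100100001" → prefix "11" already present; 8 new (0, 0, 1, 0, 0, 0, 0, 1)
  "11001001" → prefix "1100100" already present; 1 new (1)
  "11001000010" → prefix "1100100001" already present; 1 new (0)
  "11010010" → prefix "110" already present; 5 new (1, 0, 0, 1, 0)
  "11001" → prefix "11001" already present; 0 new (none)
Total nodes = 4 + 8 + 1 + 1 + 5 + 0 = 19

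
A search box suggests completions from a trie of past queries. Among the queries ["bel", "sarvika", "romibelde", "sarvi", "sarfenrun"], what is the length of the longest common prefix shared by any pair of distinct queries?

5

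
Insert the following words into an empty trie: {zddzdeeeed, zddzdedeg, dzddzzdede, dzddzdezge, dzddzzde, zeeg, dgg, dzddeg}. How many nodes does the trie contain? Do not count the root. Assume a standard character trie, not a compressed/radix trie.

Insert word by word; a character creates a node only if that edge doesn't already exist:
  "zddzdeeeed" → 10 new (z, d, d, z, d, e, e, e, e, d)
  "zddzdedeg" → prefix "zddzde" already present; 3 new (d, e, g)
  "dzddzzdede" → 10 new (d, z, d, d, z, z, d, e, d, e)
  "dzddzdezge" → prefix "dzddz" already present; 5 new (d, e, z, g, e)
  "dzddzzde" → prefix "dzddzzde" already present; 0 new (none)
  "zeeg" → prefix "z" already present; 3 new (e, e, g)
  "dgg" → prefix "d" already present; 2 new (g, g)
  "dzddeg" → prefix "dzdd" already present; 2 new (e, g)
Total nodes = 10 + 3 + 10 + 5 + 0 + 3 + 2 + 2 = 35

35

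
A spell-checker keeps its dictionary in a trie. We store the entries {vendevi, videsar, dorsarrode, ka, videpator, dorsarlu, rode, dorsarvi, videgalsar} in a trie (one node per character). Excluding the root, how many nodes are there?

For each word, the new-node count is its length minus the longest prefix already in the trie:
  "vendevi" → 7 new (v, e, n, d, e, v, i)
  "videsar" → prefix "v" already present; 6 new (i, d, e, s, a, r)
  "dorsarrode" → 10 new (d, o, r, s, a, r, r, o, d, e)
  "ka" → 2 new (k, a)
  "videpator" → prefix "vide" already present; 5 new (p, a, t, o, r)
  "dorsarlu" → prefix "dorsar" already present; 2 new (l, u)
  "rode" → 4 new (r, o, d, e)
  "dorsarvi" → prefix "dorsar" already present; 2 new (v, i)
  "videgalsar" → prefix "vide" already present; 6 new (g, a, l, s, a, r)
Total nodes = 7 + 6 + 10 + 2 + 5 + 2 + 4 + 2 + 6 = 44

44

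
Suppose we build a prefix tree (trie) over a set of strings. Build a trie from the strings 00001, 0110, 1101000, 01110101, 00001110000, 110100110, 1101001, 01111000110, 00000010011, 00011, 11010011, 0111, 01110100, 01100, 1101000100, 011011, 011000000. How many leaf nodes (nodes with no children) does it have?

10

Leaves are exactly the stored words that no other stored word extends.
Those words: "00000010011", "00001110000", "00011", "011000000", "011011", "01110100", "01110101", "01111000110", "1101000100", "110100110"
Leaf count: 10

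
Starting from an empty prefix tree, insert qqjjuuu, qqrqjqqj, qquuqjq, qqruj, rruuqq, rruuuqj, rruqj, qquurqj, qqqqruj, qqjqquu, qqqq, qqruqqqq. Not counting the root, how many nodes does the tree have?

Count nodes per top-level branch (shared prefixes stored once):
  'q'-branch (qqjjuuu, qqjqquu, qqqq, qqqqruj, qqrqjqqj, qqruj, qqruqqqq, qquuqjq, qquurqj): 36 nodes
  'r'-branch (rruqj, rruuqq, rruuuqj): 11 nodes
Sum: 47

47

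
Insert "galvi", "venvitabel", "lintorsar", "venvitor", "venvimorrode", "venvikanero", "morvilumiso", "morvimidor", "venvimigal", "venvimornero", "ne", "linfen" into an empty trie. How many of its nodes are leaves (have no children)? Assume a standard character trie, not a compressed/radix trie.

A leaf is a node with no children — equivalently, the end of a word that is not a proper prefix of any other stored word.
Those words: "galvi", "linfen", "lintorsar", "morvilumiso", "morvimidor", "ne", "venvikanero", "venvimigal", "venvimornero", "venvimorrode", "venvitabel", "venvitor"
Leaf count: 12

12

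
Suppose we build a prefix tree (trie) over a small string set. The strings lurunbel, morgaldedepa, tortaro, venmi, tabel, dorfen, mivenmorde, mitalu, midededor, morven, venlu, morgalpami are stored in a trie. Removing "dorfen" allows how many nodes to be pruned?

6

Walk "dorfen" from the leaf back toward the root, removing each node that no remaining word uses.
No other word shares any prefix with "dorfen", so all 6 of its nodes go.
Nodes removed: 6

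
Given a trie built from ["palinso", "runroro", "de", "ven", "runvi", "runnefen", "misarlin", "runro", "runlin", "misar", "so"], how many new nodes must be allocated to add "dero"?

2

"de" is already a path in the trie; the remaining "ro" must be added.
So 4 − 2 = 2 new nodes.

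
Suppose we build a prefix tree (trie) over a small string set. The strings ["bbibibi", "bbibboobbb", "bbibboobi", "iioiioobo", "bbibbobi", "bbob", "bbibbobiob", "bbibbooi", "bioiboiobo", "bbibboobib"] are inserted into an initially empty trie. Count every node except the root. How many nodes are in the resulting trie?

Trace insertions, counting only characters that open a new branch:
  "bbibibi" → 7 new (b, b, i, b, i, b, i)
  "bbibboobbb" → prefix "bbib" already present; 6 new (b, o, o, b, b, b)
  "bbibboobi" → prefix "bbibboob" already present; 1 new (i)
  "iioiioobo" → 9 new (i, i, o, i, i, o, o, b, o)
  "bbibbobi" → prefix "bbibbo" already present; 2 new (b, i)
  "bbob" → prefix "bb" already present; 2 new (o, b)
  "bbibbobiob" → prefix "bbibbobi" already present; 2 new (o, b)
  "bbibbooi" → prefix "bbibboo" already present; 1 new (i)
  "bioiboiobo" → prefix "b" already present; 9 new (i, o, i, b, o, i, o, b, o)
  "bbibboobib" → prefix "bbibboobi" already present; 1 new (b)
Total nodes = 7 + 6 + 1 + 9 + 2 + 2 + 2 + 1 + 9 + 1 = 40

40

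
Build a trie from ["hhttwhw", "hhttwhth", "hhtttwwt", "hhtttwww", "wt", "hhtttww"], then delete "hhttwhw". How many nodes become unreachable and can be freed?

1

A node on "hhttwhw"'s path can go only if nothing else ends at it or branches off below it.
The suffix "w" (1 node) is used only by "hhttwhw"; the node for "hhttwh" still has the child "t", so pruning stops there.
Nodes removed: 1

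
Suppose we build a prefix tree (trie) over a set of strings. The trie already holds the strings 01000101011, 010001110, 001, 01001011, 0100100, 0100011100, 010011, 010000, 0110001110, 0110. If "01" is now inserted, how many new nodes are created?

0

"01" is already a full path in the trie; only an end-marker is added.
No new nodes are needed: 0.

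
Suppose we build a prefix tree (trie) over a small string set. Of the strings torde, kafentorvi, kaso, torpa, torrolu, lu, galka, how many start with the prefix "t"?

3

Walk to "t"; the words in its subtree are exactly those with that prefix.
Matches: "torde", "torpa", "torrolu"
Count: 3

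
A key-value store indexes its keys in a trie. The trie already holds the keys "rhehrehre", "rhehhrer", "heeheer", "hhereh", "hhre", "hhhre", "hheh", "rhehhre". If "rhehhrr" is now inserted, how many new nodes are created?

Walking "rhehhrr" from the root, the first 6 characters ("rhehhr") follow existing edges; "r" is the first miss.
Each of the 1 remaining characters creates one node.

1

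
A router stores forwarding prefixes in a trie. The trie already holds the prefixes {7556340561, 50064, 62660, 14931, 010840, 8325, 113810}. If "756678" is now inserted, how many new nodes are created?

The longest prefix of "756678" already in the trie is "75" (length 2).
So 6 − 2 = 4 new nodes.

4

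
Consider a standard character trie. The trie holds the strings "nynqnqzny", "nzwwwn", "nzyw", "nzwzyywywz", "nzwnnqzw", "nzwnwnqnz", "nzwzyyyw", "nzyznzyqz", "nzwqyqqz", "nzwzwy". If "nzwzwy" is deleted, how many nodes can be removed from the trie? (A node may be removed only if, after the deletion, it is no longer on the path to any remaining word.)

2

Walk "nzwzwy" from the leaf back toward the root, removing each node that no remaining word uses.
The suffix "wy" (2 nodes) is used only by "nzwzwy"; the node for "nzwz" still has the child "y", so pruning stops there.
Nodes removed: 2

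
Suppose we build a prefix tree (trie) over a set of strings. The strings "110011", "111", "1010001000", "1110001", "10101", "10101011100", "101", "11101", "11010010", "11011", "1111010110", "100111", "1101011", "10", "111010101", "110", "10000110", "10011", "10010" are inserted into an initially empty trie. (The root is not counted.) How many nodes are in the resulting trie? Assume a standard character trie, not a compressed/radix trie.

Trace insertions, counting only characters that open a new branch:
  "110011" → 6 new (1, 1, 0, 0, 1, 1)
  "111" → prefix "11" already present; 1 new (1)
  "1010001000" → prefix "1" already present; 9 new (0, 1, 0, 0, 0, 1, 0, 0, 0)
  "1110001" → prefix "111" already present; 4 new (0, 0, 0, 1)
  "10101" → prefix "1010" already present; 1 new (1)
  "10101011100" → prefix "10101" already present; 6 new (0, 1, 1, 1, 0, 0)
  "101" → prefix "101" already present; 0 new (none)
  "11101" → prefix "1110" already present; 1 new (1)
  "11010010" → prefix "110" already present; 5 new (1, 0, 0, 1, 0)
  "11011" → prefix "1101" already present; 1 new (1)
  "1111010110" → prefix "111" already present; 7 new (1, 0, 1, 0, 1, 1, 0)
  "100111" → prefix "10" already present; 4 new (0, 1, 1, 1)
  "1101011" → prefix "11010" already present; 2 new (1, 1)
  "10" → prefix "10" already present; 0 new (none)
  "111010101" → prefix "11101" already present; 4 new (0, 1, 0, 1)
  "110" → prefix "110" already present; 0 new (none)
  "10000110" → prefix "100" already present; 5 new (0, 0, 1, 1, 0)
  "10011" → prefix "10011" already present; 0 new (none)
  "10010" → prefix "1001" already present; 1 new (0)
Total nodes = 6 + 1 + 9 + 4 + 1 + 6 + 0 + 1 + 5 + 1 + 7 + 4 + 2 + 0 + 4 + 0 + 5 + 0 + 1 = 57

57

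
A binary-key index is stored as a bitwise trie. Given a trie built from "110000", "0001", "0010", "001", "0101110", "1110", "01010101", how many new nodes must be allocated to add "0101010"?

0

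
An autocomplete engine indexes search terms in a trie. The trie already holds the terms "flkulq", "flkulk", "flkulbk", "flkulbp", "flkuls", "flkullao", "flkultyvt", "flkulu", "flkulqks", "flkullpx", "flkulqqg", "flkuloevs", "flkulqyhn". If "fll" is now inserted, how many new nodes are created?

1

The longest prefix of "fll" already in the trie is "fl" (length 2).
Each of the 1 remaining characters creates one node.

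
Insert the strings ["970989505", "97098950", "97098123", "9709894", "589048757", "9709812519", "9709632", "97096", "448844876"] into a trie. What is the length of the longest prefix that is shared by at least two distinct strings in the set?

8

Look for the deepest trie node that still has at least two words in its subtree.
"97098950" and "970989505" agree on "97098950" (8 characters) before diverging; nothing deeper is shared.
Longest shared-prefix length: 8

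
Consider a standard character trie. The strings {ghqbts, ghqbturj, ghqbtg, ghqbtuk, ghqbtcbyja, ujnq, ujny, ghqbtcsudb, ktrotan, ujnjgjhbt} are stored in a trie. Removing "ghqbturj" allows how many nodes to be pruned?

A node on "ghqbturj"'s path can go only if nothing else ends at it or branches off below it.
The suffix "rj" (2 nodes) is used only by "ghqbturj"; the node for "ghqbtu" still has the child "k", so pruning stops there.
Nodes removed: 2

2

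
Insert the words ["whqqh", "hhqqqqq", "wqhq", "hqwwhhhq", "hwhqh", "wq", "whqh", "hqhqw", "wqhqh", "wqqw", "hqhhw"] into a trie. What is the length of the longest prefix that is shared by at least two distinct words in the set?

4

Look for the deepest trie node that still has at least two words in its subtree.
e.g. "wqhq" and "wqhqh" share the prefix "wqhq" of length 4; no pair shares a longer one.
Longest shared-prefix length: 4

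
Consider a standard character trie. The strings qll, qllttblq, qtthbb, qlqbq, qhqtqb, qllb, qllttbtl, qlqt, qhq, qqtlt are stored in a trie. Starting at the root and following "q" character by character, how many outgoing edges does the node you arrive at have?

4

Walk "q" from the root, arriving at one node.
Distinct next characters after "q": h, l, q, t.
That node has 4 child edges.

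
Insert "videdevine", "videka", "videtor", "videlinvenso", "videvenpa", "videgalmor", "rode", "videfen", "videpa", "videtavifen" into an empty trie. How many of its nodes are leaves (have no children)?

Leaves are exactly the stored words that no other stored word extends.
Those words: "rode", "videdevine", "videfen", "videgalmor", "videka", "videlinvenso", "videpa", "videtavifen", "videtor", "videvenpa"
Leaf count: 10

10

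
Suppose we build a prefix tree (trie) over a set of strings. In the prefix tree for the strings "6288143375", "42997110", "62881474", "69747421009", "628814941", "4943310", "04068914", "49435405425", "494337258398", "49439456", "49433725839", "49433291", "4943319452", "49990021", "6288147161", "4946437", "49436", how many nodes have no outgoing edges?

16

A leaf is a node with no children — equivalently, the end of a word that is not a proper prefix of any other stored word.
Those words: "04068914", "42997110", "4943310", "4943319452", "49433291", "494337258398", "49435405425", "49436", "49439456", "4946437", "49990021", "6288143375", "6288147161", "62881474", "628814941", "69747421009"
Leaf count: 16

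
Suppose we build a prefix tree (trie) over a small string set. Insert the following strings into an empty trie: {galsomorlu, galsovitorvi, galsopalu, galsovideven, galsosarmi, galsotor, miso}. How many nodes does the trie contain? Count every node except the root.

Trace insertions, counting only characters that open a new branch:
  "galsomorlu" → 10 new (g, a, l, s, o, m, o, r, l, u)
  "galsovitorvi" → prefix "galso" already present; 7 new (v, i, t, o, r, v, i)
  "galsopalu" → prefix "galso" already present; 4 new (p, a, l, u)
  "galsovideven" → prefix "galsovi" already present; 5 new (d, e, v, e, n)
  "galsosarmi" → prefix "galso" already present; 5 new (s, a, r, m, i)
  "galsotor" → prefix "galso" already present; 3 new (t, o, r)
  "miso" → 4 new (m, i, s, o)
Total nodes = 10 + 7 + 4 + 5 + 5 + 3 + 4 = 38

38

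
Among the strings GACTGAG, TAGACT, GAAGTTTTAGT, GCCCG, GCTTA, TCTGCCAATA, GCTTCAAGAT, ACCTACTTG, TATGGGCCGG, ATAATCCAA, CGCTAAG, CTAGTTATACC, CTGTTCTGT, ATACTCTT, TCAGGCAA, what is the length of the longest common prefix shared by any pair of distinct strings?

Look for the deepest trie node that still has at least two words in its subtree.
e.g. "GCTTA" and "GCTTCAAGAT" share the prefix "GCTT" of length 4; no pair shares a longer one.
Longest shared-prefix length: 4

4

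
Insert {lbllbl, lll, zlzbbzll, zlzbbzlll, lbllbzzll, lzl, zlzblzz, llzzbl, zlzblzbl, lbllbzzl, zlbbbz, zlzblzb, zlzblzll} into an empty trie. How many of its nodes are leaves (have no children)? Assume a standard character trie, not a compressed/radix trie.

10

A leaf is a node with no children — equivalently, the end of a word that is not a proper prefix of any other stored word.
Those words: "lbllbl", "lbllbzzll", "lll", "llzzbl", "lzl", "zlbbbz", "zlzbbzlll", "zlzblzbl", "zlzblzll", "zlzblzz"
Leaf count: 10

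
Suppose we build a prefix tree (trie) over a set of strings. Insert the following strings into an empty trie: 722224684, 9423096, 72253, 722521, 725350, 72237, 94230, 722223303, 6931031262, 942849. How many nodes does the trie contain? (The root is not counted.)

For each word, the new-node count is its length minus the longest prefix already in the trie:
  "722224684" → 9 new (7, 2, 2, 2, 2, 4, 6, 8, 4)
  "9423096" → 7 new (9, 4, 2, 3, 0, 9, 6)
  "72253" → prefix "722" already present; 2 new (5, 3)
  "722521" → prefix "7225" already present; 2 new (2, 1)
  "725350" → prefix "72" already present; 4 new (5, 3, 5, 0)
  "72237" → prefix "722" already present; 2 new (3, 7)
  "94230" → prefix "94230" already present; 0 new (none)
  "722223303" → prefix "72222" already present; 4 new (3, 3, 0, 3)
  "6931031262" → 10 new (6, 9, 3, 1, 0, 3, 1, 2, 6, 2)
  "942849" → prefix "942" already present; 3 new (8, 4, 9)
Total nodes = 9 + 7 + 2 + 2 + 4 + 2 + 0 + 4 + 10 + 3 = 43

43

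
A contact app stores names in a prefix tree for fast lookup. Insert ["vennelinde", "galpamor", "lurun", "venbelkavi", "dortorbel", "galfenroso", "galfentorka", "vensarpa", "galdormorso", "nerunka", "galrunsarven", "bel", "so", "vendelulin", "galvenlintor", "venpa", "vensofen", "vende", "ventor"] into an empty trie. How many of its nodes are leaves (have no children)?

A leaf is a node with no children — equivalently, the end of a word that is not a proper prefix of any other stored word.
Those words: "bel", "dortorbel", "galdormorso", "galfenroso", "galfentorka", "galpamor", "galrunsarven", "galvenlintor", "lurun", "nerunka", "so", "venbelkavi", "vendelulin", "vennelinde", "venpa", "vensarpa", "vensofen", "ventor"
Leaf count: 18

18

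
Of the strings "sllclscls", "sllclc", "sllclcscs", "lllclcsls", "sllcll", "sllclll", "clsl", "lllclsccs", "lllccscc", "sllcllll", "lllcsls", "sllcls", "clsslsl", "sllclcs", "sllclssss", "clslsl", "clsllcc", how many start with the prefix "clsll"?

1

Walk to "clsll"; the words in its subtree are exactly those with that prefix.
Words under "clsll": clsllcc
Count: 1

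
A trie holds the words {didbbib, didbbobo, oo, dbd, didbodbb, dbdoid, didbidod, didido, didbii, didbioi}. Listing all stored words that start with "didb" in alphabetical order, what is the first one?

Words with prefix "didb", in lexicographic order: "didbbib", "didbbobo", "didbidod", "didbii", "didbioi", "didbodbb"
The 1st is didbbib.

didbbib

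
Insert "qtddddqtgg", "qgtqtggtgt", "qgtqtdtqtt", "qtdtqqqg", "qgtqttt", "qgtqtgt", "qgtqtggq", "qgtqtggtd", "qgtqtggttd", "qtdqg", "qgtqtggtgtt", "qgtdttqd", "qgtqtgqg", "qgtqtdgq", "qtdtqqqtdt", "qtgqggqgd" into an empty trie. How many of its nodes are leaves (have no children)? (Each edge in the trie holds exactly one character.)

15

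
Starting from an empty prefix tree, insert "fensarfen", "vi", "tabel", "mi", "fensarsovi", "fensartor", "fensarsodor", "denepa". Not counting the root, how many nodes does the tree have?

Trie structure (* marks end of a word):
(root)
├─ d
│  └─ e
│     └─ n
│        └─ e
│           └─ p
│              └─ a *
├─ f
│  └─ e
│     └─ n
│        └─ s
│           └─ a
│              └─ r
│                 ├─ f
│                 │  └─ e
│                 │     └─ n *
│                 ├─ s
│                 │  └─ o
│                 │     ├─ d
│                 │     │  └─ o
│                 │     │     └─ r *
│                 │     └─ v
│                 │        └─ i *
│                 └─ t
│                    └─ o
│                       └─ r *
├─ m
│  └─ i *
├─ t
│  └─ a
│     └─ b
│        └─ e
│           └─ l *
└─ v
   └─ i *
Counting every labelled node above: 34.

34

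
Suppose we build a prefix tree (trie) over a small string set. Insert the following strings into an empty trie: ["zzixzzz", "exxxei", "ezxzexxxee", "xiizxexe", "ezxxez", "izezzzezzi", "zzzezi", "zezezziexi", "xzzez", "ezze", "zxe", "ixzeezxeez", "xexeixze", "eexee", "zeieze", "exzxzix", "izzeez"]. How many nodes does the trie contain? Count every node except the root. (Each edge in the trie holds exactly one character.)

For each word, the new-node count is its length minus the longest prefix already in the trie:
  "zzixzzz" → 7 new (z, z, i, x, z, z, z)
  "exxxei" → 6 new (e, x, x, x, e, i)
  "ezxzexxxee" → prefix "e" already present; 9 new (z, x, z, e, x, x, x, e, e)
  "xiizxexe" → 8 new (x, i, i, z, x, e, x, e)
  "ezxxez" → prefix "ezx" already present; 3 new (x, e, z)
  "izezzzezzi" → 10 new (i, z, e, z, z, z, e, z, z, i)
  "zzzezi" → prefix "zz" already present; 4 new (z, e, z, i)
  "zezezziexi" → prefix "z" already present; 9 new (e, z, e, z, z, i, e, x, i)
  "xzzez" → prefix "x" already present; 4 new (z, z, e, z)
  "ezze" → prefix "ez" already present; 2 new (z, e)
  "zxe" → prefix "z" already present; 2 new (x, e)
  "ixzeezxeez" → prefix "i" already present; 9 new (x, z, e, e, z, x, e, e, z)
  "xexeixze" → prefix "x" already present; 7 new (e, x, e, i, x, z, e)
  "eexee" → prefix "e" already present; 4 new (e, x, e, e)
  "zeieze" → prefix "ze" already present; 4 new (i, e, z, e)
  "exzxzix" → prefix "ex" already present; 5 new (z, x, z, i, x)
  "izzeez" → prefix "iz" already present; 4 new (z, e, e, z)
Total nodes = 7 + 6 + 9 + 8 + 3 + 10 + 4 + 9 + 4 + 2 + 2 + 9 + 7 + 4 + 4 + 5 + 4 = 97

97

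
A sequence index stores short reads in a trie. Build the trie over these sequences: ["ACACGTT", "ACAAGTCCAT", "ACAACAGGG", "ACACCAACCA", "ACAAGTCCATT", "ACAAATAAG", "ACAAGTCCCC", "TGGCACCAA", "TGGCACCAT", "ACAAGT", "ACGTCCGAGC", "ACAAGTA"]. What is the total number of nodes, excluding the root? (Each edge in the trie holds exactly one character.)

52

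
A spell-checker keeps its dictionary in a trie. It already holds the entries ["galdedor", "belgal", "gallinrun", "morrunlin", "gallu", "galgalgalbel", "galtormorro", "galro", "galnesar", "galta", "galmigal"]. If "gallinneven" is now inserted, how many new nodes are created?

5

Walking "gallinneven" from the root, the first 6 characters ("gallin") follow existing edges; "n" is the first miss.
So 11 − 6 = 5 new nodes.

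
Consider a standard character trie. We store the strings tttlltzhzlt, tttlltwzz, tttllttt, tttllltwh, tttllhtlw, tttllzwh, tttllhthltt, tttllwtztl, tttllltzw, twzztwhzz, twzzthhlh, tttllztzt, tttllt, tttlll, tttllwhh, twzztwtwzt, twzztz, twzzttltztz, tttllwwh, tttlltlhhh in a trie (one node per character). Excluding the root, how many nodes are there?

For each word, the new-node count is its length minus the longest prefix already in the trie:
  "tttlltzhzlt" → 11 new (t, t, t, l, l, t, z, h, z, l, t)
  "tttlltwzz" → prefix "tttllt" already present; 3 new (w, z, z)
  "tttllttt" → prefix "tttllt" already present; 2 new (t, t)
  "tttllltwh" → prefix "tttll" already present; 4 new (l, t, w, h)
  "tttllhtlw" → prefix "tttll" already present; 4 new (h, t, l, w)
  "tttllzwh" → prefix "tttll" already present; 3 new (z, w, h)
  "tttllhthltt" → prefix "tttllht" already present; 4 new (h, l, t, t)
  "tttllwtztl" → prefix "tttll" already present; 5 new (w, t, z, t, l)
  "tttllltzw" → prefix "tttlllt" already present; 2 new (z, w)
  "twzztwhzz" → prefix "t" already present; 8 new (w, z, z, t, w, h, z, z)
  "twzzthhlh" → prefix "twzzt" already present; 4 new (h, h, l, h)
  "tttllztzt" → prefix "tttllz" already present; 3 new (t, z, t)
  "tttllt" → prefix "tttllt" already present; 0 new (none)
  "tttlll" → prefix "tttlll" already present; 0 new (none)
  "tttllwhh" → prefix "tttllw" already present; 2 new (h, h)
  "twzztwtwzt" → prefix "twzztw" already present; 4 new (t, w, z, t)
  "twzztz" → prefix "twzzt" already present; 1 new (z)
  "twzzttltztz" → prefix "twzzt" already present; 6 new (t, l, t, z, t, z)
  "tttllwwh" → prefix "tttllw" already present; 2 new (w, h)
  "tttlltlhhh" → prefix "tttllt" already present; 4 new (l, h, h, h)
Total nodes = 11 + 3 + 2 + 4 + 4 + 3 + 4 + 5 + 2 + 8 + 4 + 3 + 0 + 0 + 2 + 4 + 1 + 6 + 2 + 4 = 72

72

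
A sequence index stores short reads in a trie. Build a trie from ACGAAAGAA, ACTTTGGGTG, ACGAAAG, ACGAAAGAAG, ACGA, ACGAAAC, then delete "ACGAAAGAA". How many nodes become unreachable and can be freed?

0

A node on "ACGAAAGAA"'s path can go only if nothing else ends at it or branches off below it.
Every node on "ACGAAAGAA" is still needed (e.g. by "ACGAAAGAAG"), so nothing is freed.
Nodes removed: 0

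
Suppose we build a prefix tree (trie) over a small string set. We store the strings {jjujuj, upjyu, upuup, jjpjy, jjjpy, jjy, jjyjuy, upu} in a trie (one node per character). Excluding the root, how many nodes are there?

Trie structure (* marks end of a word):
(root)
├─ j
│  └─ j
│     ├─ j
│     │  └─ p
│     │     └─ y *
│     ├─ p
│     │  └─ j
│     │     └─ y *
│     ├─ u
│     │  └─ j
│     │     └─ u
│     │        └─ j *
│     └─ y *
│        └─ j
│           └─ u
│              └─ y *
└─ u
   └─ p
      ├─ j
      │  └─ y
      │     └─ u *
      └─ u *
         └─ u
            └─ p *
Counting every labelled node above: 24.

24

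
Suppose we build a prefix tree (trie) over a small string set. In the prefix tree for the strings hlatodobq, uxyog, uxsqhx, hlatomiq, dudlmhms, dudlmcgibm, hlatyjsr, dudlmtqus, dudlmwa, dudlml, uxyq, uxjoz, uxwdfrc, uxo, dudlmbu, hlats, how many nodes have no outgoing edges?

A leaf is a node with no children — equivalently, the end of a word that is not a proper prefix of any other stored word.
Those words: "dudlmbu", "dudlmcgibm", "dudlmhms", "dudlml", "dudlmtqus", "dudlmwa", "hlatodobq", "hlatomiq", "hlats", "hlatyjsr", "uxjoz", "uxo", "uxsqhx", "uxwdfrc", "uxyog", "uxyq"
Leaf count: 16

16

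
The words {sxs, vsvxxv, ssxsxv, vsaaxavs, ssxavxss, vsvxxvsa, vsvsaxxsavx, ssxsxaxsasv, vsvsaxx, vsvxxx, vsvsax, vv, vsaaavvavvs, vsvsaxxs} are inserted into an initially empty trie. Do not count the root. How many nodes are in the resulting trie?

Trace insertions, counting only characters that open a new branch:
  "sxs" → 3 new (s, x, s)
  "vsvxxv" → 6 new (v, s, v, x, x, v)
  "ssxsxv" → prefix "s" already present; 5 new (s, x, s, x, v)
  "vsaaxavs" → prefix "vs" already present; 6 new (a, a, x, a, v, s)
  "ssxavxss" → prefix "ssx" already present; 5 new (a, v, x, s, s)
  "vsvxxvsa" → prefix "vsvxxv" already present; 2 new (s, a)
  "vsvsaxxsavx" → prefix "vsv" already present; 8 new (s, a, x, x, s, a, v, x)
  "ssxsxaxsasv" → prefix "ssxsx" already present; 6 new (a, x, s, a, s, v)
  "vsvsaxx" → prefix "vsvsaxx" already present; 0 new (none)
  "vsvxxx" → prefix "vsvxx" already present; 1 new (x)
  "vsvsax" → prefix "vsvsax" already present; 0 new (none)
  "vv" → prefix "v" already present; 1 new (v)
  "vsaaavvavvs" → prefix "vsaa" already present; 7 new (a, v, v, a, v, v, s)
  "vsvsaxxs" → prefix "vsvsaxxs" already present; 0 new (none)
Total nodes = 3 + 6 + 5 + 6 + 5 + 2 + 8 + 6 + 0 + 1 + 0 + 1 + 7 + 0 = 50

50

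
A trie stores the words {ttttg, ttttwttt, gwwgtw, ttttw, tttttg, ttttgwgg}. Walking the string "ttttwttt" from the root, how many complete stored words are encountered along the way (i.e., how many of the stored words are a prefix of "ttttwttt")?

2

Check each prefix of "ttttwttt" against the stored set — each match is an end-marker on the path.
Prefixes of the query that are stored words: "ttttw", "ttttwttt"
Count: 2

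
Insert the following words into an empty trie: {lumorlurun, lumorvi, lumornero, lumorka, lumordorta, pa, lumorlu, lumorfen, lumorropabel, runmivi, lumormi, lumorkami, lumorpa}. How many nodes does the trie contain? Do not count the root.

48

Count nodes per top-level branch (shared prefixes stored once):
  'l'-branch (lumordorta, lumorfen, lumorka, lumorkami, lumorlu, lumorlurun, lumormi, lumornero, lumorpa, lumorropabel, lumorvi): 39 nodes
  'p'-branch (pa): 2 nodes
  'r'-branch (runmivi): 7 nodes
Sum: 48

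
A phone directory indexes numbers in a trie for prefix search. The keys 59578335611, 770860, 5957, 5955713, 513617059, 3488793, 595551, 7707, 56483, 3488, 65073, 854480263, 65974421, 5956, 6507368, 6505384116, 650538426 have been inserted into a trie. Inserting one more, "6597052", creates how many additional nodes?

"6597" is already a path in the trie; the remaining "052" must be added.
New nodes needed: |"6597052"| − 4 = 7 − 4 = 3.

3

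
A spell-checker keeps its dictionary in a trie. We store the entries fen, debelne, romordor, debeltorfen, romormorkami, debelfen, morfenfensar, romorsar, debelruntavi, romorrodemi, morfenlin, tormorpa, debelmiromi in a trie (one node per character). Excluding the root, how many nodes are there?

Insert word by word; a character creates a node only if that edge doesn't already exist:
  "fen" → 3 new (f, e, n)
  "debelne" → 7 new (d, e, b, e, l, n, e)
  "romordor" → 8 new (r, o, m, o, r, d, o, r)
  "debeltorfen" → prefix "debel" already present; 6 new (t, o, r, f, e, n)
  "romormorkami" → prefix "romor" already present; 7 new (m, o, r, k, a, m, i)
  "debelfen" → prefix "debel" already present; 3 new (f, e, n)
  "morfenfensar" → 12 new (m, o, r, f, e, n, f, e, n, s, a, r)
  "romorsar" → prefix "romor" already present; 3 new (s, a, r)
  "debelruntavi" → prefix "debel" already present; 7 new (r, u, n, t, a, v, i)
  "romorrodemi" → prefix "romor" already present; 6 new (r, o, d, e, m, i)
  "morfenlin" → prefix "morfen" already present; 3 new (l, i, n)
  "tormorpa" → 8 new (t, o, r, m, o, r, p, a)
  "debelmiromi" → prefix "debel" already present; 6 new (m, i, r, o, m, i)
Total nodes = 3 + 7 + 8 + 6 + 7 + 3 + 12 + 3 + 7 + 6 + 3 + 8 + 6 = 79

79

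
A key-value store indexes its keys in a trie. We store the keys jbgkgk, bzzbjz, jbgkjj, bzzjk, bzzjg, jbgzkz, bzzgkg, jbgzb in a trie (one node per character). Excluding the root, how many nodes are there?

Trie structure (* marks end of a word):
(root)
├─ b
│  └─ z
│     └─ z
│        ├─ b
│        │  └─ j
│        │     └─ z *
│        ├─ g
│        │  └─ k
│        │     └─ g *
│        └─ j
│           ├─ g *
│           └─ k *
└─ j
   └─ b
      └─ g
         ├─ k
         │  ├─ g
         │  │  └─ k *
         │  └─ j
         │     └─ j *
         └─ z
            ├─ b *
            └─ k
               └─ z *
Counting every labelled node above: 24.

24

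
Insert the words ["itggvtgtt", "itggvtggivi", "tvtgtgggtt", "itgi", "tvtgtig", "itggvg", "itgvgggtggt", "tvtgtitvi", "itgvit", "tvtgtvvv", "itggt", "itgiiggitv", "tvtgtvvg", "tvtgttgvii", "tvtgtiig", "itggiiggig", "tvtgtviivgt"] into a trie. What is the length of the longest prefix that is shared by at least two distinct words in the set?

7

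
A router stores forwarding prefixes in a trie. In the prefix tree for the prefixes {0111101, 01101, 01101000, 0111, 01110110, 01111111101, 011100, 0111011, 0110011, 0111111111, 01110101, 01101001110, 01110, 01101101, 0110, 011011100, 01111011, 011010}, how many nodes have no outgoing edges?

Leaves are exactly the stored words that no other stored word extends.
Those words: "0110011", "01101000", "01101001110", "01101101", "011011100", "011100", "01110101", "01110110", "01111011", "01111111101", "0111111111"
Leaf count: 11

11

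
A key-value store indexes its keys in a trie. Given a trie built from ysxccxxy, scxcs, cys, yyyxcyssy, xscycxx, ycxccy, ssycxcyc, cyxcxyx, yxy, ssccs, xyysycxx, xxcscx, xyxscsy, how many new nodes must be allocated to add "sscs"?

The longest prefix of "sscs" already in the trie is "ssc" (length 3).
New nodes needed: |"sscs"| − 3 = 4 − 3 = 1.

1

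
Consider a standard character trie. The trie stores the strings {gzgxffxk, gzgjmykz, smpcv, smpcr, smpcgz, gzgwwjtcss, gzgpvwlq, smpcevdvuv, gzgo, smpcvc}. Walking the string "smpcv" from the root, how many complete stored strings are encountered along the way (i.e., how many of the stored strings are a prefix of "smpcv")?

1

Check each prefix of "smpcv" against the stored set — each match is an end-marker on the path.
Prefixes of the query that are stored words: "smpcv"
Count: 1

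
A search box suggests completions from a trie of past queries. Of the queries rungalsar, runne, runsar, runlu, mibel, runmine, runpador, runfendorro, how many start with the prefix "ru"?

7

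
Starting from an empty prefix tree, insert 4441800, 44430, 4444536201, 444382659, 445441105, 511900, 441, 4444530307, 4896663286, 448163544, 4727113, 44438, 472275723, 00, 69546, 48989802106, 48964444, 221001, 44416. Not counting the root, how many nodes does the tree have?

Trace insertions, counting only characters that open a new branch:
  "4441800" → 7 new (4, 4, 4, 1, 8, 0, 0)
  "44430" → prefix "444" already present; 2 new (3, 0)
  "4444536201" → prefix "444" already present; 7 new (4, 5, 3, 6, 2, 0, 1)
  "444382659" → prefix "4443" already present; 5 new (8, 2, 6, 5, 9)
  "445441105" → prefix "44" already present; 7 new (5, 4, 4, 1, 1, 0, 5)
  "511900" → 6 new (5, 1, 1, 9, 0, 0)
  "441" → prefix "44" already present; 1 new (1)
  "4444530307" → prefix "444453" already present; 4 new (0, 3, 0, 7)
  "4896663286" → prefix "4" already present; 9 new (8, 9, 6, 6, 6, 3, 2, 8, 6)
  "448163544" → prefix "44" already present; 7 new (8, 1, 6, 3, 5, 4, 4)
  "4727113" → prefix "4" already present; 6 new (7, 2, 7, 1, 1, 3)
  "44438" → prefix "44438" already present; 0 new (none)
  "472275723" → prefix "472" already present; 6 new (2, 7, 5, 7, 2, 3)
  "00" → 2 new (0, 0)
  "69546" → 5 new (6, 9, 5, 4, 6)
  "48989802106" → prefix "489" already present; 8 new (8, 9, 8, 0, 2, 1, 0, 6)
  "48964444" → prefix "4896" already present; 4 new (4, 4, 4, 4)
  "221001" → 6 new (2, 2, 1, 0, 0, 1)
  "44416" → prefix "4441" already present; 1 new (6)
Total nodes = 7 + 2 + 7 + 5 + 7 + 6 + 1 + 4 + 9 + 7 + 6 + 0 + 6 + 2 + 5 + 8 + 4 + 6 + 1 = 93

93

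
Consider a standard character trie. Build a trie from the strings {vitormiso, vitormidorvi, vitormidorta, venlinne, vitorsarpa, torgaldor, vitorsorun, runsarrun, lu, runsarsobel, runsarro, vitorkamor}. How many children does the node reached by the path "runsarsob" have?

1

Walk "runsarsob" from the root, arriving at one node.
Distinct next characters after "runsarsob": e.
That node has 1 child edge.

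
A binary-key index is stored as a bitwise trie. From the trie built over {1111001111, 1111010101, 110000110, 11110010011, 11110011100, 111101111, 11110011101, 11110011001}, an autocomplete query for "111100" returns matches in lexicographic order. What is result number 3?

11110011100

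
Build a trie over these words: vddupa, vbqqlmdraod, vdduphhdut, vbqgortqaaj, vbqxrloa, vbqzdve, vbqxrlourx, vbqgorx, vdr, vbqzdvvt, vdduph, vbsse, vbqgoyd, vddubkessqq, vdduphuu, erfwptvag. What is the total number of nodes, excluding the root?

Trace insertions, counting only characters that open a new branch:
  "vddupa" → 6 new (v, d, d, u, p, a)
  "vbqqlmdraod" → prefix "v" already present; 10 new (b, q, q, l, m, d, r, a, o, d)
  "vdduphhdut" → prefix "vddup" already present; 5 new (h, h, d, u, t)
  "vbqgortqaaj" → prefix "vbq" already present; 8 new (g, o, r, t, q, a, a, j)
  "vbqxrloa" → prefix "vbq" already present; 5 new (x, r, l, o, a)
  "vbqzdve" → prefix "vbq" already present; 4 new (z, d, v, e)
  "vbqxrlourx" → prefix "vbqxrlo" already present; 3 new (u, r, x)
  "vbqgorx" → prefix "vbqgor" already present; 1 new (x)
  "vdr" → prefix "vd" already present; 1 new (r)
  "vbqzdvvt" → prefix "vbqzdv" already present; 2 new (v, t)
  "vdduph" → prefix "vdduph" already present; 0 new (none)
  "vbsse" → prefix "vb" already present; 3 new (s, s, e)
  "vbqgoyd" → prefix "vbqgo" already present; 2 new (y, d)
  "vddubkessqq" → prefix "vddu" already present; 7 new (b, k, e, s, s, q, q)
  "vdduphuu" → prefix "vdduph" already present; 2 new (u, u)
  "erfwptvag" → 9 new (e, r, f, w, p, t, v, a, g)
Total nodes = 6 + 10 + 5 + 8 + 5 + 4 + 3 + 1 + 1 + 2 + 0 + 3 + 2 + 7 + 2 + 9 = 68

68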